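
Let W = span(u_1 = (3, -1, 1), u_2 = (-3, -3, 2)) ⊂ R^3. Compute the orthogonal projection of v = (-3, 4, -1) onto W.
proj_W(v) = (-651/226, 661/226, -275/113)

Set up U = [u_1 | ... | u_2] ∈ R^(3×2). The projector onto W = col(U) is P = U (U^T U)^(-1) U^T.
Compute U^T U =
  [11, -4]
  [-4, 22],
and U^T v = (-14, -5).
Solve U^T U · c = U^T v for the coefficients: c = (-164/113, -111/226). The projection is proj_W(v) = U c.
Check: (v - proj_W(v)) · u_1 = 0  (should be 0).
Check: (v - proj_W(v)) · u_2 = 0  (should be 0).
Result: proj_W(v) = (-651/226, 661/226, -275/113).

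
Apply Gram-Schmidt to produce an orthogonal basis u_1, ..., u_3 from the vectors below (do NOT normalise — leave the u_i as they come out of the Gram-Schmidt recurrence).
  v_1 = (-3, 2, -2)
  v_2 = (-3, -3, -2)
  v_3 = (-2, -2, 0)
Orthogonal basis:
  u_1 = (-3, 2, -2)
  u_2 = (-30/17, -65/17, -20/17)
  u_3 = (-8/13, 0, 12/13)

Apply the Gram-Schmidt recurrence
  u_1 = v_1
  u_i = v_i − Σ_{j<i} ((v_i · u_j) / (u_j · u_j)) · u_j.

Step by step this gives:
  u_1 = (-3, 2, -2)
  u_2 = (-30/17, -65/17, -20/17)
  u_3 = (-8/13, 0, 12/13)

Orthogonality check:
  u_2 · u_1 = 0 (should be 0)
  u_3 · u_1 = 0 (should be 0)
  u_3 · u_2 = 0 (should be 0)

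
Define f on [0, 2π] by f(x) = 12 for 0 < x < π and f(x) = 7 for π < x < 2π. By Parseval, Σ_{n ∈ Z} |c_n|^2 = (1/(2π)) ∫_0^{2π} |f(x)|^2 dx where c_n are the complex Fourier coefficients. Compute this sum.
Σ |c_n|^2 = 193/2

Parseval equates the L^2 energy of f (normalised by 1/(2π)) with the ℓ^2 sum of its Fourier coefficients: (1/(2π)) ∫_0^{2π} |f|^2 = Σ |c_n|^2.
Compute the left side: (1/(2π)) [∫_0^π 12^2 dx + ∫_π^{2π} 7^2 dx] = (1/(2π)) · (144π + 49π) = (144 + 49)/2 = 193/2.
So Σ_{n ∈ Z} |c_n|^2 = 193/2.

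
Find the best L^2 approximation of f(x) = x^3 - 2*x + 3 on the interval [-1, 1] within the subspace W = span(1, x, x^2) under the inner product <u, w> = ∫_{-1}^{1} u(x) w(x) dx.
g(x) = 3 - 7*x/5

The best approximation g ∈ W is the orthogonal projection of f onto W. Writing g = a_0 + a_1 x + a_2 x^2, the coefficients solve the normal equations G · a = b where
  G_{ij} = <φ_i, φ_j> and b_i = <f, φ_i>, with φ_0 = 1, φ_1 = x, φ_2 = x^2.
G =
  [2, 0, 2/3]
  [0, 2/3, 0]
  [2/3, 0, 2/5],
b = (6, -14/15, 2).
Solving gives a_0 = 3, a_1 = -7/5, a_2 = 0, so
  g(x) = 3 - 7*x/5.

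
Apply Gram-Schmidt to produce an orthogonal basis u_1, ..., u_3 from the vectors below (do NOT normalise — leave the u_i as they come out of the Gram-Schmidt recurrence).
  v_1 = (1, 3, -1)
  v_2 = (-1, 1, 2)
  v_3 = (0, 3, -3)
Orthogonal basis:
  u_1 = (1, 3, -1)
  u_2 = (-1, 1, 2)
  u_3 = (-35/22, 5/22, -10/11)

Apply the Gram-Schmidt recurrence
  u_1 = v_1
  u_i = v_i − Σ_{j<i} ((v_i · u_j) / (u_j · u_j)) · u_j.

Step by step this gives:
  u_1 = (1, 3, -1)
  u_2 = (-1, 1, 2)
  u_3 = (-35/22, 5/22, -10/11)

Orthogonality check:
  u_2 · u_1 = 0 (should be 0)
  u_3 · u_1 = 0 (should be 0)
  u_3 · u_2 = 0 (should be 0)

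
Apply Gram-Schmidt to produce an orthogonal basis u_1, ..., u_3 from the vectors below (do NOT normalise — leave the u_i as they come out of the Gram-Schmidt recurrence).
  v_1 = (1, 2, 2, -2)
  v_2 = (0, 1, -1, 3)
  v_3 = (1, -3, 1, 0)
Orthogonal basis:
  u_1 = (1, 2, 2, -2)
  u_2 = (6/13, 25/13, -1/13, 27/13)
  u_3 = (164/107, -137/107, 151/107, 96/107)

Apply the Gram-Schmidt recurrence
  u_1 = v_1
  u_i = v_i − Σ_{j<i} ((v_i · u_j) / (u_j · u_j)) · u_j.

Step by step this gives:
  u_1 = (1, 2, 2, -2)
  u_2 = (6/13, 25/13, -1/13, 27/13)
  u_3 = (164/107, -137/107, 151/107, 96/107)

Orthogonality check:
  u_2 · u_1 = 0 (should be 0)
  u_3 · u_1 = 0 (should be 0)
  u_3 · u_2 = 0 (should be 0)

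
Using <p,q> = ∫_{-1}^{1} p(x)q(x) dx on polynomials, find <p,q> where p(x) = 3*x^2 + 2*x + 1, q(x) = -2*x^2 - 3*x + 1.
<p,q> = -56/15

Expand the product: p(x)·q(x) = -6*x^4 - 13*x^3 - 5*x^2 - x + 1.
∫_{-1}^{1} of each monomial x^k gives [2/(k+1) if k even, 0 if k odd]. Integrating term-by-term (or equivalently evaluating the antiderivative F(x) = -6*x^5/5 - 13*x^4/4 - 5*x^3/3 - x^2/2 + x at the endpoints):
  F(1) − F(−1) = -337/60 − (-113/60) = -56/15.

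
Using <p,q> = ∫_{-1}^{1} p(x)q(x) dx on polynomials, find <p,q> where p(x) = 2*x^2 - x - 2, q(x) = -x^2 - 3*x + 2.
<p,q> = -14/5

Expand the product: p(x)·q(x) = -2*x^4 - 5*x^3 + 9*x^2 + 4*x - 4.
∫_{-1}^{1} of each monomial x^k gives [2/(k+1) if k even, 0 if k odd]. Integrating term-by-term (or equivalently evaluating the antiderivative F(x) = -2*x^5/5 - 5*x^4/4 + 3*x^3 + 2*x^2 - 4*x at the endpoints):
  F(1) − F(−1) = -13/20 − (43/20) = -14/5.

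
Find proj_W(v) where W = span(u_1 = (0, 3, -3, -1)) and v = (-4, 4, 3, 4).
proj_W(v) = (0, -3/19, 3/19, 1/19)

Set up U = [u_1 | ... | u_1] ∈ R^(4×1). The projector onto W = col(U) is P = U (U^T U)^(-1) U^T.
Compute U^T U =
  [19],
and U^T v = (-1).
Solve U^T U · c = U^T v for the coefficients: c = (-1/19). The projection is proj_W(v) = U c.
Check: (v - proj_W(v)) · u_1 = 0  (should be 0).
Result: proj_W(v) = (0, -3/19, 3/19, 1/19).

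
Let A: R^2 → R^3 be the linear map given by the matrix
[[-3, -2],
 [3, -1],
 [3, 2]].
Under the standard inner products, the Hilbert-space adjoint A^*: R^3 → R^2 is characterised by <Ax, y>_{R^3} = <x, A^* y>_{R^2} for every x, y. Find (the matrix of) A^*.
A^* = A^T =
[[-3, 3, 3],
 [-2, -1, 2]]

For real matrices with standard dot products, the defining identity <Ax, y> = <x, A^* y> gives (Ax)^T y = x^T (A^*) y, i.e. x^T A^T y = x^T (A^*) y. Since this holds for all x, y, we must have A^* = A^T. Therefore
A^* =
[[-3, 3, 3],
 [-2, -1, 2]].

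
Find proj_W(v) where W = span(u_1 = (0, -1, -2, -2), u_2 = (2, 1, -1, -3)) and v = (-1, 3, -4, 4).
proj_W(v) = (-42/43, -23/43, 17/43, 59/43)

Set up U = [u_1 | ... | u_2] ∈ R^(4×2). The projector onto W = col(U) is P = U (U^T U)^(-1) U^T.
Compute U^T U =
  [9, 7]
  [7, 15],
and U^T v = (-3, -7).
Solve U^T U · c = U^T v for the coefficients: c = (2/43, -21/43). The projection is proj_W(v) = U c.
Check: (v - proj_W(v)) · u_1 = 0  (should be 0).
Check: (v - proj_W(v)) · u_2 = 0  (should be 0).
Result: proj_W(v) = (-42/43, -23/43, 17/43, 59/43).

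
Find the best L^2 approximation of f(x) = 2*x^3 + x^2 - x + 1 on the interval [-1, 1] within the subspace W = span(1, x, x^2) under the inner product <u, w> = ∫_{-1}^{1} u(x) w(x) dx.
g(x) = x^2 + x/5 + 1

The best approximation g ∈ W is the orthogonal projection of f onto W. Writing g = a_0 + a_1 x + a_2 x^2, the coefficients solve the normal equations G · a = b where
  G_{ij} = <φ_i, φ_j> and b_i = <f, φ_i>, with φ_0 = 1, φ_1 = x, φ_2 = x^2.
G =
  [2, 0, 2/3]
  [0, 2/3, 0]
  [2/3, 0, 2/5],
b = (8/3, 2/15, 16/15).
Solving gives a_0 = 1, a_1 = 1/5, a_2 = 1, so
  g(x) = x^2 + x/5 + 1.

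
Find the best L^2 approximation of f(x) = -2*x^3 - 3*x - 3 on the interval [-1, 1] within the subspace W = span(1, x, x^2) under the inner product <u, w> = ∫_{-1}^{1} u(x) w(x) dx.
g(x) = -21*x/5 - 3

The best approximation g ∈ W is the orthogonal projection of f onto W. Writing g = a_0 + a_1 x + a_2 x^2, the coefficients solve the normal equations G · a = b where
  G_{ij} = <φ_i, φ_j> and b_i = <f, φ_i>, with φ_0 = 1, φ_1 = x, φ_2 = x^2.
G =
  [2, 0, 2/3]
  [0, 2/3, 0]
  [2/3, 0, 2/5],
b = (-6, -14/5, -2).
Solving gives a_0 = -3, a_1 = -21/5, a_2 = 0, so
  g(x) = -21*x/5 - 3.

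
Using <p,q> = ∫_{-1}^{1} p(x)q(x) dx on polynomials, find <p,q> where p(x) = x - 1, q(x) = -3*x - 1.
<p,q> = 0

Expand the product: p(x)·q(x) = -3*x^2 + 2*x + 1.
∫_{-1}^{1} of each monomial x^k gives [2/(k+1) if k even, 0 if k odd]. Integrating term-by-term (or equivalently evaluating the antiderivative F(x) = -x^3 + x^2 + x at the endpoints):
  F(1) − F(−1) = 1 − (1) = 0.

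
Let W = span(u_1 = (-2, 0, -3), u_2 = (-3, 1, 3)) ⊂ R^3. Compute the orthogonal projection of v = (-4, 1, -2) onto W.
proj_W(v) = (-139/34, 19/34, -33/17)

Set up U = [u_1 | ... | u_2] ∈ R^(3×2). The projector onto W = col(U) is P = U (U^T U)^(-1) U^T.
Compute U^T U =
  [13, -3]
  [-3, 19],
and U^T v = (14, 7).
Solve U^T U · c = U^T v for the coefficients: c = (41/34, 19/34). The projection is proj_W(v) = U c.
Check: (v - proj_W(v)) · u_1 = 0  (should be 0).
Check: (v - proj_W(v)) · u_2 = 0  (should be 0).
Result: proj_W(v) = (-139/34, 19/34, -33/17).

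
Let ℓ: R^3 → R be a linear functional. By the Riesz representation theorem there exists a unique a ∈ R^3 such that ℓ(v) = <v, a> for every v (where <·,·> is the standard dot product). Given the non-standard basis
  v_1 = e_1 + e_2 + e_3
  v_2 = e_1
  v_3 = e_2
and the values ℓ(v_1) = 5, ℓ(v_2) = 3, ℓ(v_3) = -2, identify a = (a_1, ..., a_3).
a = (3, -2, 4)

Write a = (a_1, ..., a_3) in the standard basis. For each basis vector v_i, ℓ(v_i) = <v_i, a> is a linear equation in the a_j's. Collect the n equations into a matrix system V a = ℓ, where row i of V is v_i (expressed in the standard basis). Since V is invertible (lower-triangular with 1s on the diagonal, up to permutation), solve by back-substitution:
  V =
[[1, 1, 1],
 [1, 0, 0],
 [0, 1, 0]]
  V a = (5, 3, -2)
Solving gives a = (3, -2, 4).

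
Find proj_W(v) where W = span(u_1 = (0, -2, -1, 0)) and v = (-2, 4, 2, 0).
proj_W(v) = (0, 4, 2, 0)

Set up U = [u_1 | ... | u_1] ∈ R^(4×1). The projector onto W = col(U) is P = U (U^T U)^(-1) U^T.
Compute U^T U =
  [5],
and U^T v = (-10).
Solve U^T U · c = U^T v for the coefficients: c = (-2). The projection is proj_W(v) = U c.
Check: (v - proj_W(v)) · u_1 = 0  (should be 0).
Result: proj_W(v) = (0, 4, 2, 0).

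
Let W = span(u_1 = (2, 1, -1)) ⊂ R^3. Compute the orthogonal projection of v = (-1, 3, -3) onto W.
proj_W(v) = (4/3, 2/3, -2/3)

Set up U = [u_1 | ... | u_1] ∈ R^(3×1). The projector onto W = col(U) is P = U (U^T U)^(-1) U^T.
Compute U^T U =
  [6],
and U^T v = (4).
Solve U^T U · c = U^T v for the coefficients: c = (2/3). The projection is proj_W(v) = U c.
Check: (v - proj_W(v)) · u_1 = 0  (should be 0).
Result: proj_W(v) = (4/3, 2/3, -2/3).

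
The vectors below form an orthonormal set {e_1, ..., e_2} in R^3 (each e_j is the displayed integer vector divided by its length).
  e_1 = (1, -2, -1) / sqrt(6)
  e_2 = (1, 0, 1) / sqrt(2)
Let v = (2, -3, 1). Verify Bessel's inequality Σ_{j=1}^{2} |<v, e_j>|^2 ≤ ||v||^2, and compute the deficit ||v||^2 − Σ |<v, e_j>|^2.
Σ |<v, e_j>|^2 = 38/3; ||v||^2 = 14; deficit = 4/3

Write each e_j = u_j / sqrt(<u_j, u_j>) where u_j is the displayed integer vector. Then <v, e_j> = <v, u_j> / sqrt(<u_j, u_j>), so |<v, e_j>|^2 = <v, u_j>^2 / <u_j, u_j>.
Coefficients: <v, e_1> = 7/sqrt(6), <v, e_2> = 3/sqrt(2).
Square and sum: Σ |<v, e_j>|^2 = 38/3.
Compute ||v||^2 = v·v = 14.
Deficit = 14 − 38/3 = 4/3 ≥ 0, confirming Bessel's inequality. (The deficit equals ||v − Σ <v,e_j> e_j||^2, the squared distance from v to span{e_j}.)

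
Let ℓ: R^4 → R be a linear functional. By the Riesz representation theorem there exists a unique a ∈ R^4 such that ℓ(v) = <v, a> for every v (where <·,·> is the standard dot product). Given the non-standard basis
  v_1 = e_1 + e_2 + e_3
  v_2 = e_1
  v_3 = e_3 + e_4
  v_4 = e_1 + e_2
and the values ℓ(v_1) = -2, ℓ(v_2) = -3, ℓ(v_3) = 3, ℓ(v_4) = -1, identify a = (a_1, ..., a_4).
a = (-3, 2, -1, 4)

Write a = (a_1, ..., a_4) in the standard basis. For each basis vector v_i, ℓ(v_i) = <v_i, a> is a linear equation in the a_j's. Collect the n equations into a matrix system V a = ℓ, where row i of V is v_i (expressed in the standard basis). Since V is invertible (lower-triangular with 1s on the diagonal, up to permutation), solve by back-substitution:
  V =
[[1, 1, 1, 0],
 [1, 0, 0, 0],
 [0, 0, 1, 1],
 [1, 1, 0, 0]]
  V a = (-2, -3, 3, -1)
Solving gives a = (-3, 2, -1, 4).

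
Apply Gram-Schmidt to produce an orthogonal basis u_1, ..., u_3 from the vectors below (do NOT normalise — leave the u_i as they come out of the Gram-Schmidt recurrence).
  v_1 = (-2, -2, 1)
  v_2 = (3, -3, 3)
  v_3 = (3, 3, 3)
Orthogonal basis:
  u_1 = (-2, -2, 1)
  u_2 = (11/3, -7/3, 8/3)
  u_3 = (-9/13, 27/13, 36/13)

Apply the Gram-Schmidt recurrence
  u_1 = v_1
  u_i = v_i − Σ_{j<i} ((v_i · u_j) / (u_j · u_j)) · u_j.

Step by step this gives:
  u_1 = (-2, -2, 1)
  u_2 = (11/3, -7/3, 8/3)
  u_3 = (-9/13, 27/13, 36/13)

Orthogonality check:
  u_2 · u_1 = 0 (should be 0)
  u_3 · u_1 = 0 (should be 0)
  u_3 · u_2 = 0 (should be 0)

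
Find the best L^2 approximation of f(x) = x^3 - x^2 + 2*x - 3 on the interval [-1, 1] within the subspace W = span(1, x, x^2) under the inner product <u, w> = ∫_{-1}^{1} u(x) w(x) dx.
g(x) = -x^2 + 13*x/5 - 3

The best approximation g ∈ W is the orthogonal projection of f onto W. Writing g = a_0 + a_1 x + a_2 x^2, the coefficients solve the normal equations G · a = b where
  G_{ij} = <φ_i, φ_j> and b_i = <f, φ_i>, with φ_0 = 1, φ_1 = x, φ_2 = x^2.
G =
  [2, 0, 2/3]
  [0, 2/3, 0]
  [2/3, 0, 2/5],
b = (-20/3, 26/15, -12/5).
Solving gives a_0 = -3, a_1 = 13/5, a_2 = -1, so
  g(x) = -x^2 + 13*x/5 - 3.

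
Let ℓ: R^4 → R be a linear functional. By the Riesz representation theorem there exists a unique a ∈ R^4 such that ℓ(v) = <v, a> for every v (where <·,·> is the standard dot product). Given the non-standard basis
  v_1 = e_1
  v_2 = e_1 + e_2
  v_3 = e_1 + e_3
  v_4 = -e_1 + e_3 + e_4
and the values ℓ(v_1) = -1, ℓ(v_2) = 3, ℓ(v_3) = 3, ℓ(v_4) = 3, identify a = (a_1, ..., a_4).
a = (-1, 4, 4, -2)

Write a = (a_1, ..., a_4) in the standard basis. For each basis vector v_i, ℓ(v_i) = <v_i, a> is a linear equation in the a_j's. Collect the n equations into a matrix system V a = ℓ, where row i of V is v_i (expressed in the standard basis). Since V is invertible (lower-triangular with 1s on the diagonal, up to permutation), solve by back-substitution:
  V =
[[1, 0, 0, 0],
 [1, 1, 0, 0],
 [1, 0, 1, 0],
 [-1, 0, 1, 1]]
  V a = (-1, 3, 3, 3)
Solving gives a = (-1, 4, 4, -2).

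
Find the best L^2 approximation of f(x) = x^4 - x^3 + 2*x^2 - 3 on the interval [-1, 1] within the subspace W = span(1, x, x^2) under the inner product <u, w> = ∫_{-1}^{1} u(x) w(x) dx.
g(x) = 20*x^2/7 - 3*x/5 - 108/35

The best approximation g ∈ W is the orthogonal projection of f onto W. Writing g = a_0 + a_1 x + a_2 x^2, the coefficients solve the normal equations G · a = b where
  G_{ij} = <φ_i, φ_j> and b_i = <f, φ_i>, with φ_0 = 1, φ_1 = x, φ_2 = x^2.
G =
  [2, 0, 2/3]
  [0, 2/3, 0]
  [2/3, 0, 2/5],
b = (-64/15, -2/5, -32/35).
Solving gives a_0 = -108/35, a_1 = -3/5, a_2 = 20/7, so
  g(x) = 20*x^2/7 - 3*x/5 - 108/35.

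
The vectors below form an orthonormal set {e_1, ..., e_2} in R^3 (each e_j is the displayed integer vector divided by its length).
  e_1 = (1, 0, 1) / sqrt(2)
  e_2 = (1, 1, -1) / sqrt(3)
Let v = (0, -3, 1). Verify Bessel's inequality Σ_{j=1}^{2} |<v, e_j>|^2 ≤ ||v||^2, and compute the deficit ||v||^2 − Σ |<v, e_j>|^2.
Σ |<v, e_j>|^2 = 35/6; ||v||^2 = 10; deficit = 25/6

Write each e_j = u_j / sqrt(<u_j, u_j>) where u_j is the displayed integer vector. Then <v, e_j> = <v, u_j> / sqrt(<u_j, u_j>), so |<v, e_j>|^2 = <v, u_j>^2 / <u_j, u_j>.
Coefficients: <v, e_1> = 1/sqrt(2), <v, e_2> = -4/sqrt(3).
Square and sum: Σ |<v, e_j>|^2 = 35/6.
Compute ||v||^2 = v·v = 10.
Deficit = 10 − 35/6 = 25/6 ≥ 0, confirming Bessel's inequality. (The deficit equals ||v − Σ <v,e_j> e_j||^2, the squared distance from v to span{e_j}.)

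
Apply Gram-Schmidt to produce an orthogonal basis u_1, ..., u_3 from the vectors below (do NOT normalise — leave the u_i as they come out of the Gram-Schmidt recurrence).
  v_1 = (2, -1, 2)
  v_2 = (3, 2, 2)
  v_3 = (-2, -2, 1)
Orthogonal basis:
  u_1 = (2, -1, 2)
  u_2 = (11/9, 26/9, 2/9)
  u_3 = (-90/89, 30/89, 105/89)

Apply the Gram-Schmidt recurrence
  u_1 = v_1
  u_i = v_i − Σ_{j<i} ((v_i · u_j) / (u_j · u_j)) · u_j.

Step by step this gives:
  u_1 = (2, -1, 2)
  u_2 = (11/9, 26/9, 2/9)
  u_3 = (-90/89, 30/89, 105/89)

Orthogonality check:
  u_2 · u_1 = 0 (should be 0)
  u_3 · u_1 = 0 (should be 0)
  u_3 · u_2 = 0 (should be 0)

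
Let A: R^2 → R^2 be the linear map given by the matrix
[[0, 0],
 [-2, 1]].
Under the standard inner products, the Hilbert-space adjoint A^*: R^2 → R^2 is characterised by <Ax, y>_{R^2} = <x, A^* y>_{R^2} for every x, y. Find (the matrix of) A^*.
A^* = A^T =
[[0, -2],
 [0, 1]]

For real matrices with standard dot products, the defining identity <Ax, y> = <x, A^* y> gives (Ax)^T y = x^T (A^*) y, i.e. x^T A^T y = x^T (A^*) y. Since this holds for all x, y, we must have A^* = A^T. Therefore
A^* =
[[0, -2],
 [0, 1]].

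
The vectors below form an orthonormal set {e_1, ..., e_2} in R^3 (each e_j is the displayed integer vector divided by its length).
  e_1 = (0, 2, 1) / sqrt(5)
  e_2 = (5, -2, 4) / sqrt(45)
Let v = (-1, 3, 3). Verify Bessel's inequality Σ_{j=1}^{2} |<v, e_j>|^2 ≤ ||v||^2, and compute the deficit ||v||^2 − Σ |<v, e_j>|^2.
Σ |<v, e_j>|^2 = 146/9; ||v||^2 = 19; deficit = 25/9

Write each e_j = u_j / sqrt(<u_j, u_j>) where u_j is the displayed integer vector. Then <v, e_j> = <v, u_j> / sqrt(<u_j, u_j>), so |<v, e_j>|^2 = <v, u_j>^2 / <u_j, u_j>.
Coefficients: <v, e_1> = 9/sqrt(5), <v, e_2> = 1/sqrt(45).
Square and sum: Σ |<v, e_j>|^2 = 146/9.
Compute ||v||^2 = v·v = 19.
Deficit = 19 − 146/9 = 25/9 ≥ 0, confirming Bessel's inequality. (The deficit equals ||v − Σ <v,e_j> e_j||^2, the squared distance from v to span{e_j}.)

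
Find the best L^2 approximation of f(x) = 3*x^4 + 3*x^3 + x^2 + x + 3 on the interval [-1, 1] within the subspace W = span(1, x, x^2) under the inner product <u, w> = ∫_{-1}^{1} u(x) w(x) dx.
g(x) = 25*x^2/7 + 14*x/5 + 96/35

The best approximation g ∈ W is the orthogonal projection of f onto W. Writing g = a_0 + a_1 x + a_2 x^2, the coefficients solve the normal equations G · a = b where
  G_{ij} = <φ_i, φ_j> and b_i = <f, φ_i>, with φ_0 = 1, φ_1 = x, φ_2 = x^2.
G =
  [2, 0, 2/3]
  [0, 2/3, 0]
  [2/3, 0, 2/5],
b = (118/15, 28/15, 114/35).
Solving gives a_0 = 96/35, a_1 = 14/5, a_2 = 25/7, so
  g(x) = 25*x^2/7 + 14*x/5 + 96/35.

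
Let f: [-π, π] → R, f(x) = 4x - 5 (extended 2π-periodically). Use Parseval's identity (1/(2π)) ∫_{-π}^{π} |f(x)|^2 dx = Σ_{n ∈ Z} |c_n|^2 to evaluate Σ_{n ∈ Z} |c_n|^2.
Σ |c_n|^2 = 16π^2/3 + 25

Expand and integrate term by term over [-π, π]:
  ∫ (4x)^2 dx = 16·(2π^3/3); ∫ 2·4·(-5)·x dx = 0 (odd integrand); ∫ (-5)^2 dx = 25·2π.
So (1/(2π)) ∫_{-π}^{π} (4x - 5)^2 dx = 16π^2/3 + 25 = 16π^2/3 + 25.
Parseval ⇒ Σ |c_n|^2 = 16π^2/3 + 25.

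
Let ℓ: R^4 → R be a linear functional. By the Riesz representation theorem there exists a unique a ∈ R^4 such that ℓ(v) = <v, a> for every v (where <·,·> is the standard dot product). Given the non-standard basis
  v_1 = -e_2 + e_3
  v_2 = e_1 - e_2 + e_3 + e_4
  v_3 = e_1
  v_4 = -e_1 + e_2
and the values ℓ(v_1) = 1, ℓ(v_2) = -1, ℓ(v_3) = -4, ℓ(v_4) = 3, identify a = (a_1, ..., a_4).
a = (-4, -1, 0, 2)

Write a = (a_1, ..., a_4) in the standard basis. For each basis vector v_i, ℓ(v_i) = <v_i, a> is a linear equation in the a_j's. Collect the n equations into a matrix system V a = ℓ, where row i of V is v_i (expressed in the standard basis). Since V is invertible (lower-triangular with 1s on the diagonal, up to permutation), solve by back-substitution:
  V =
[[0, -1, 1, 0],
 [1, -1, 1, 1],
 [1, 0, 0, 0],
 [-1, 1, 0, 0]]
  V a = (1, -1, -4, 3)
Solving gives a = (-4, -1, 0, 2).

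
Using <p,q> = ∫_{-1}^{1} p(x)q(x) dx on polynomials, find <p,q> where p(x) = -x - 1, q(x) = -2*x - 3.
<p,q> = 22/3

Expand the product: p(x)·q(x) = 2*x^2 + 5*x + 3.
∫_{-1}^{1} of each monomial x^k gives [2/(k+1) if k even, 0 if k odd]. Integrating term-by-term (or equivalently evaluating the antiderivative F(x) = 2*x^3/3 + 5*x^2/2 + 3*x at the endpoints):
  F(1) − F(−1) = 37/6 − (-7/6) = 22/3.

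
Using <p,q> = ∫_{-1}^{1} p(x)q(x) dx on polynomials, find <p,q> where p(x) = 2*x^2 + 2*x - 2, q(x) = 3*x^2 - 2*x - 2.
<p,q> = 16/15

Expand the product: p(x)·q(x) = 6*x^4 + 2*x^3 - 14*x^2 + 4.
∫_{-1}^{1} of each monomial x^k gives [2/(k+1) if k even, 0 if k odd]. Integrating term-by-term (or equivalently evaluating the antiderivative F(x) = 6*x^5/5 + x^4/2 - 14*x^3/3 + 4*x at the endpoints):
  F(1) − F(−1) = 31/30 − (-1/30) = 16/15.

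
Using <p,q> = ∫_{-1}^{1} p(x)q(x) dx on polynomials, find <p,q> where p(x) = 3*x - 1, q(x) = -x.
<p,q> = -2

Expand the product: p(x)·q(x) = -3*x^2 + x.
∫_{-1}^{1} of each monomial x^k gives [2/(k+1) if k even, 0 if k odd]. Integrating term-by-term (or equivalently evaluating the antiderivative F(x) = -x^3 + x^2/2 at the endpoints):
  F(1) − F(−1) = -1/2 − (3/2) = -2.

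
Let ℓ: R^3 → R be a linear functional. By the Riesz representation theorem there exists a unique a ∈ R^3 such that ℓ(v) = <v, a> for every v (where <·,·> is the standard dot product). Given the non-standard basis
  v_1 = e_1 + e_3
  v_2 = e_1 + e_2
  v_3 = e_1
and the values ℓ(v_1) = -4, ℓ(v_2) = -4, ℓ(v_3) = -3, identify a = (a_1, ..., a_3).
a = (-3, -1, -1)

Write a = (a_1, ..., a_3) in the standard basis. For each basis vector v_i, ℓ(v_i) = <v_i, a> is a linear equation in the a_j's. Collect the n equations into a matrix system V a = ℓ, where row i of V is v_i (expressed in the standard basis). Since V is invertible (lower-triangular with 1s on the diagonal, up to permutation), solve by back-substitution:
  V =
[[1, 0, 1],
 [1, 1, 0],
 [1, 0, 0]]
  V a = (-4, -4, -3)
Solving gives a = (-3, -1, -1).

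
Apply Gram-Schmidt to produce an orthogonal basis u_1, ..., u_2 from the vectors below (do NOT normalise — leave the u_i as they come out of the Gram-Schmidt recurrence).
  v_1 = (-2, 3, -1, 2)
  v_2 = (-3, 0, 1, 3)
Orthogonal basis:
  u_1 = (-2, 3, -1, 2)
  u_2 = (-16/9, -11/6, 29/18, 16/9)

Apply the Gram-Schmidt recurrence
  u_1 = v_1
  u_i = v_i − Σ_{j<i} ((v_i · u_j) / (u_j · u_j)) · u_j.

Step by step this gives:
  u_1 = (-2, 3, -1, 2)
  u_2 = (-16/9, -11/6, 29/18, 16/9)

Orthogonality check:
  u_2 · u_1 = 0 (should be 0)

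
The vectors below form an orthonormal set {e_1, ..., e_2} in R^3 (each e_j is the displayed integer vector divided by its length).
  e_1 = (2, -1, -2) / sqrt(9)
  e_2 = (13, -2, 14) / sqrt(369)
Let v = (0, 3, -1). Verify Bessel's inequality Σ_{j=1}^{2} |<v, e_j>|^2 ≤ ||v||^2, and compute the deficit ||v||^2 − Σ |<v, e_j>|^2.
Σ |<v, e_j>|^2 = 49/41; ||v||^2 = 10; deficit = 361/41

Write each e_j = u_j / sqrt(<u_j, u_j>) where u_j is the displayed integer vector. Then <v, e_j> = <v, u_j> / sqrt(<u_j, u_j>), so |<v, e_j>|^2 = <v, u_j>^2 / <u_j, u_j>.
Coefficients: <v, e_1> = -1/sqrt(9), <v, e_2> = -20/sqrt(369).
Square and sum: Σ |<v, e_j>|^2 = 49/41.
Compute ||v||^2 = v·v = 10.
Deficit = 10 − 49/41 = 361/41 ≥ 0, confirming Bessel's inequality. (The deficit equals ||v − Σ <v,e_j> e_j||^2, the squared distance from v to span{e_j}.)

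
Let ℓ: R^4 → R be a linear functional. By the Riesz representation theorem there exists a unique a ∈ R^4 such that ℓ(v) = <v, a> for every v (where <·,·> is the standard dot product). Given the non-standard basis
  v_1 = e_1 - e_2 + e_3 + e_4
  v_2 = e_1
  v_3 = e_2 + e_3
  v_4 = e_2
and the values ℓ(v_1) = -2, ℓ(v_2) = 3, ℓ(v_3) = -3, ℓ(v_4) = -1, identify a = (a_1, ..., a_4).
a = (3, -1, -2, -4)

Write a = (a_1, ..., a_4) in the standard basis. For each basis vector v_i, ℓ(v_i) = <v_i, a> is a linear equation in the a_j's. Collect the n equations into a matrix system V a = ℓ, where row i of V is v_i (expressed in the standard basis). Since V is invertible (lower-triangular with 1s on the diagonal, up to permutation), solve by back-substitution:
  V =
[[1, -1, 1, 1],
 [1, 0, 0, 0],
 [0, 1, 1, 0],
 [0, 1, 0, 0]]
  V a = (-2, 3, -3, -1)
Solving gives a = (3, -1, -2, -4).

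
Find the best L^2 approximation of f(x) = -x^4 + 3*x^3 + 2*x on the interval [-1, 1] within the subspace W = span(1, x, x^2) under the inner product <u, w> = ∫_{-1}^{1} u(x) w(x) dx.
g(x) = -6*x^2/7 + 19*x/5 + 3/35

The best approximation g ∈ W is the orthogonal projection of f onto W. Writing g = a_0 + a_1 x + a_2 x^2, the coefficients solve the normal equations G · a = b where
  G_{ij} = <φ_i, φ_j> and b_i = <f, φ_i>, with φ_0 = 1, φ_1 = x, φ_2 = x^2.
G =
  [2, 0, 2/3]
  [0, 2/3, 0]
  [2/3, 0, 2/5],
b = (-2/5, 38/15, -2/7).
Solving gives a_0 = 3/35, a_1 = 19/5, a_2 = -6/7, so
  g(x) = -6*x^2/7 + 19*x/5 + 3/35.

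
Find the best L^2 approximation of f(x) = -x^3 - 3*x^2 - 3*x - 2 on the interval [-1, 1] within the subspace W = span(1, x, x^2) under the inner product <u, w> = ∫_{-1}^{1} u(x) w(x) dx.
g(x) = -3*x^2 - 18*x/5 - 2

The best approximation g ∈ W is the orthogonal projection of f onto W. Writing g = a_0 + a_1 x + a_2 x^2, the coefficients solve the normal equations G · a = b where
  G_{ij} = <φ_i, φ_j> and b_i = <f, φ_i>, with φ_0 = 1, φ_1 = x, φ_2 = x^2.
G =
  [2, 0, 2/3]
  [0, 2/3, 0]
  [2/3, 0, 2/5],
b = (-6, -12/5, -38/15).
Solving gives a_0 = -2, a_1 = -18/5, a_2 = -3, so
  g(x) = -3*x^2 - 18*x/5 - 2.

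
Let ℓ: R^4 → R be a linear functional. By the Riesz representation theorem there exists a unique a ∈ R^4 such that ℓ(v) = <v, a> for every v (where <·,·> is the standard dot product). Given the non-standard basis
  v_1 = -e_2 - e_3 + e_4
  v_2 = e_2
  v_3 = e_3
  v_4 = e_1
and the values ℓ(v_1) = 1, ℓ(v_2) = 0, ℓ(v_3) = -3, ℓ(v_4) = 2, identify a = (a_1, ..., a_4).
a = (2, 0, -3, -2)

Write a = (a_1, ..., a_4) in the standard basis. For each basis vector v_i, ℓ(v_i) = <v_i, a> is a linear equation in the a_j's. Collect the n equations into a matrix system V a = ℓ, where row i of V is v_i (expressed in the standard basis). Since V is invertible (lower-triangular with 1s on the diagonal, up to permutation), solve by back-substitution:
  V =
[[0, -1, -1, 1],
 [0, 1, 0, 0],
 [0, 0, 1, 0],
 [1, 0, 0, 0]]
  V a = (1, 0, -3, 2)
Solving gives a = (2, 0, -3, -2).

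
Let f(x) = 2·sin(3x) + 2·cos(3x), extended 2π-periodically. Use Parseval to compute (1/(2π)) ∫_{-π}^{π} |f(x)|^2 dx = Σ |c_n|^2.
Σ |c_n|^2 = 4

Expand |f|^2 and use orthogonality of {sin(nx), cos(mx)} on [-π, π]:
  ∫_{-π}^{π} sin(nx)^2 dx = π, ∫ cos(mx)^2 dx = π, and cross terms integrate to 0.
So ∫_{-π}^{π} f(x)^2 dx = 2^2 · π + 2^2 · π = (4 + 4)π.
Divide by 2π: (4 + 4)/2 = 4.
By Parseval, this equals Σ |c_n|^2.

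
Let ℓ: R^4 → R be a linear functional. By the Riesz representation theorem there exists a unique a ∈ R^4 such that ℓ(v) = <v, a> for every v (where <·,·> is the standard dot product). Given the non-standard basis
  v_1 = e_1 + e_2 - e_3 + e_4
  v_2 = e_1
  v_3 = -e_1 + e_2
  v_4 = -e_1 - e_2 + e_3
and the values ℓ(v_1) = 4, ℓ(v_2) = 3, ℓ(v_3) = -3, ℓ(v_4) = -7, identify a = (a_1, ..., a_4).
a = (3, 0, -4, -3)

Write a = (a_1, ..., a_4) in the standard basis. For each basis vector v_i, ℓ(v_i) = <v_i, a> is a linear equation in the a_j's. Collect the n equations into a matrix system V a = ℓ, where row i of V is v_i (expressed in the standard basis). Since V is invertible (lower-triangular with 1s on the diagonal, up to permutation), solve by back-substitution:
  V =
[[1, 1, -1, 1],
 [1, 0, 0, 0],
 [-1, 1, 0, 0],
 [-1, -1, 1, 0]]
  V a = (4, 3, -3, -7)
Solving gives a = (3, 0, -4, -3).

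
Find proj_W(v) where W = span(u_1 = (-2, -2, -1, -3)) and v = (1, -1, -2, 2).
proj_W(v) = (4/9, 4/9, 2/9, 2/3)

Set up U = [u_1 | ... | u_1] ∈ R^(4×1). The projector onto W = col(U) is P = U (U^T U)^(-1) U^T.
Compute U^T U =
  [18],
and U^T v = (-4).
Solve U^T U · c = U^T v for the coefficients: c = (-2/9). The projection is proj_W(v) = U c.
Check: (v - proj_W(v)) · u_1 = 0  (should be 0).
Result: proj_W(v) = (4/9, 4/9, 2/9, 2/3).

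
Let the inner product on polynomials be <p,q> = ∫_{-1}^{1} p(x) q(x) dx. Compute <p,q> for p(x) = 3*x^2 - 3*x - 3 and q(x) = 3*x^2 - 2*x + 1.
<p,q> = -12/5

Expand the product: p(x)·q(x) = 9*x^4 - 15*x^3 + 3*x - 3.
∫_{-1}^{1} of each monomial x^k gives [2/(k+1) if k even, 0 if k odd]. Integrating term-by-term (or equivalently evaluating the antiderivative F(x) = 9*x^5/5 - 15*x^4/4 + 3*x^2/2 - 3*x at the endpoints):
  F(1) − F(−1) = -69/20 − (-21/20) = -12/5.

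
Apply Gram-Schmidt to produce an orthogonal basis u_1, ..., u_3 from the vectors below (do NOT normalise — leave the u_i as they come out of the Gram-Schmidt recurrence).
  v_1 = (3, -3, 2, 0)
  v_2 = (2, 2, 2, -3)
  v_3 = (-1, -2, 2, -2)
Orthogonal basis:
  u_1 = (3, -3, 2, 0)
  u_2 = (16/11, 28/11, 18/11, -3)
  u_3 = (-959/446, -619/446, 255/223, -356/223)

Apply the Gram-Schmidt recurrence
  u_1 = v_1
  u_i = v_i − Σ_{j<i} ((v_i · u_j) / (u_j · u_j)) · u_j.

Step by step this gives:
  u_1 = (3, -3, 2, 0)
  u_2 = (16/11, 28/11, 18/11, -3)
  u_3 = (-959/446, -619/446, 255/223, -356/223)

Orthogonality check:
  u_2 · u_1 = 0 (should be 0)
  u_3 · u_1 = 0 (should be 0)
  u_3 · u_2 = 0 (should be 0)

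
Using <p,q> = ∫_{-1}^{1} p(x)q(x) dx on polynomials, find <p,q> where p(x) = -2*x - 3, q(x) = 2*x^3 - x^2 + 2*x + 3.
<p,q> = -304/15

Expand the product: p(x)·q(x) = -4*x^4 - 4*x^3 - x^2 - 12*x - 9.
∫_{-1}^{1} of each monomial x^k gives [2/(k+1) if k even, 0 if k odd]. Integrating term-by-term (or equivalently evaluating the antiderivative F(x) = -4*x^5/5 - x^4 - x^3/3 - 6*x^2 - 9*x at the endpoints):
  F(1) − F(−1) = -257/15 − (47/15) = -304/15.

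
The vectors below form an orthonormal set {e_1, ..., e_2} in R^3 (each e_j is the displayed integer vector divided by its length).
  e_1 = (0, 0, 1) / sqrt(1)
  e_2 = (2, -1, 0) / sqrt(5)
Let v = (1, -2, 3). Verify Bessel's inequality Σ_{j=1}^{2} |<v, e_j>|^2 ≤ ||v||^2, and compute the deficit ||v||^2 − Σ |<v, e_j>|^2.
Σ |<v, e_j>|^2 = 61/5; ||v||^2 = 14; deficit = 9/5

Write each e_j = u_j / sqrt(<u_j, u_j>) where u_j is the displayed integer vector. Then <v, e_j> = <v, u_j> / sqrt(<u_j, u_j>), so |<v, e_j>|^2 = <v, u_j>^2 / <u_j, u_j>.
Coefficients: <v, e_1> = 3/sqrt(1), <v, e_2> = 4/sqrt(5).
Square and sum: Σ |<v, e_j>|^2 = 61/5.
Compute ||v||^2 = v·v = 14.
Deficit = 14 − 61/5 = 9/5 ≥ 0, confirming Bessel's inequality. (The deficit equals ||v − Σ <v,e_j> e_j||^2, the squared distance from v to span{e_j}.)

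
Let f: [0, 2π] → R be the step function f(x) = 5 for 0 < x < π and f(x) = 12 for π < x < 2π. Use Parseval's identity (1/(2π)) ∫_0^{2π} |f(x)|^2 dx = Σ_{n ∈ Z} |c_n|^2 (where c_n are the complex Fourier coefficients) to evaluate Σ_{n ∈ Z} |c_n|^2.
Σ |c_n|^2 = 169/2

Parseval equates the L^2 energy of f (normalised by 1/(2π)) with the ℓ^2 sum of its Fourier coefficients: (1/(2π)) ∫_0^{2π} |f|^2 = Σ |c_n|^2.
Compute the left side: (1/(2π)) [∫_0^π 5^2 dx + ∫_π^{2π} 12^2 dx] = (1/(2π)) · (25π + 144π) = (25 + 144)/2 = 169/2.
So Σ_{n ∈ Z} |c_n|^2 = 169/2.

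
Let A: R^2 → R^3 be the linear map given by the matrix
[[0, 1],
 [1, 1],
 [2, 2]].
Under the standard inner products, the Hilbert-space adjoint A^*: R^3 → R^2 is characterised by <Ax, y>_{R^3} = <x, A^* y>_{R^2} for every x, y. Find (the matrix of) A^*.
A^* = A^T =
[[0, 1, 2],
 [1, 1, 2]]

For real matrices with standard dot products, the defining identity <Ax, y> = <x, A^* y> gives (Ax)^T y = x^T (A^*) y, i.e. x^T A^T y = x^T (A^*) y. Since this holds for all x, y, we must have A^* = A^T. Therefore
A^* =
[[0, 1, 2],
 [1, 1, 2]].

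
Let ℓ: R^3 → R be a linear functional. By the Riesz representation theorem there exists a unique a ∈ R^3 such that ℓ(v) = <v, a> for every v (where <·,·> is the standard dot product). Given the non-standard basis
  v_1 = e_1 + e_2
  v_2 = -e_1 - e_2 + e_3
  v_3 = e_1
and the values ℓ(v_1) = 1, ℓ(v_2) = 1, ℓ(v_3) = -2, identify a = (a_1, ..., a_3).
a = (-2, 3, 2)

Write a = (a_1, ..., a_3) in the standard basis. For each basis vector v_i, ℓ(v_i) = <v_i, a> is a linear equation in the a_j's. Collect the n equations into a matrix system V a = ℓ, where row i of V is v_i (expressed in the standard basis). Since V is invertible (lower-triangular with 1s on the diagonal, up to permutation), solve by back-substitution:
  V =
[[1, 1, 0],
 [-1, -1, 1],
 [1, 0, 0]]
  V a = (1, 1, -2)
Solving gives a = (-2, 3, 2).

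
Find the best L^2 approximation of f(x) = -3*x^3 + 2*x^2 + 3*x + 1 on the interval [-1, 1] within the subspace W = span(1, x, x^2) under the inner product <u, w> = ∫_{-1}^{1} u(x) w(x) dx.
g(x) = 2*x^2 + 6*x/5 + 1

The best approximation g ∈ W is the orthogonal projection of f onto W. Writing g = a_0 + a_1 x + a_2 x^2, the coefficients solve the normal equations G · a = b where
  G_{ij} = <φ_i, φ_j> and b_i = <f, φ_i>, with φ_0 = 1, φ_1 = x, φ_2 = x^2.
G =
  [2, 0, 2/3]
  [0, 2/3, 0]
  [2/3, 0, 2/5],
b = (10/3, 4/5, 22/15).
Solving gives a_0 = 1, a_1 = 6/5, a_2 = 2, so
  g(x) = 2*x^2 + 6*x/5 + 1.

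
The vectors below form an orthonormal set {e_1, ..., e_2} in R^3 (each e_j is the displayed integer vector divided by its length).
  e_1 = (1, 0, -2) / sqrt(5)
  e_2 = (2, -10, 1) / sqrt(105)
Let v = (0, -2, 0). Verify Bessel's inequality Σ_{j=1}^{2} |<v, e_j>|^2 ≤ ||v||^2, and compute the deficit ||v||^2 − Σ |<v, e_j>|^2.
Σ |<v, e_j>|^2 = 80/21; ||v||^2 = 4; deficit = 4/21

Write each e_j = u_j / sqrt(<u_j, u_j>) where u_j is the displayed integer vector. Then <v, e_j> = <v, u_j> / sqrt(<u_j, u_j>), so |<v, e_j>|^2 = <v, u_j>^2 / <u_j, u_j>.
Coefficients: <v, e_1> = 0/sqrt(5), <v, e_2> = 20/sqrt(105).
Square and sum: Σ |<v, e_j>|^2 = 80/21.
Compute ||v||^2 = v·v = 4.
Deficit = 4 − 80/21 = 4/21 ≥ 0, confirming Bessel's inequality. (The deficit equals ||v − Σ <v,e_j> e_j||^2, the squared distance from v to span{e_j}.)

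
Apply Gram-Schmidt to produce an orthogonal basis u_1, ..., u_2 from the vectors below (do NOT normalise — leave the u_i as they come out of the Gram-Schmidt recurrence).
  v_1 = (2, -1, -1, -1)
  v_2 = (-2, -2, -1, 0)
Orthogonal basis:
  u_1 = (2, -1, -1, -1)
  u_2 = (-12/7, -15/7, -8/7, -1/7)

Apply the Gram-Schmidt recurrence
  u_1 = v_1
  u_i = v_i − Σ_{j<i} ((v_i · u_j) / (u_j · u_j)) · u_j.

Step by step this gives:
  u_1 = (2, -1, -1, -1)
  u_2 = (-12/7, -15/7, -8/7, -1/7)

Orthogonality check:
  u_2 · u_1 = 0 (should be 0)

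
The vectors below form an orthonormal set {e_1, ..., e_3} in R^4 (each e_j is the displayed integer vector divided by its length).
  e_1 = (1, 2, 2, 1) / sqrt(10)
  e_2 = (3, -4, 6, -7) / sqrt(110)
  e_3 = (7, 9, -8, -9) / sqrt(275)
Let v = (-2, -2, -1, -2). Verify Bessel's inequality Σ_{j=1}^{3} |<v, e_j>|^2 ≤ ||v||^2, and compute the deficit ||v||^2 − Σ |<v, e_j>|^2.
Σ |<v, e_j>|^2 = 276/25; ||v||^2 = 13; deficit = 49/25

Write each e_j = u_j / sqrt(<u_j, u_j>) where u_j is the displayed integer vector. Then <v, e_j> = <v, u_j> / sqrt(<u_j, u_j>), so |<v, e_j>|^2 = <v, u_j>^2 / <u_j, u_j>.
Coefficients: <v, e_1> = -10/sqrt(10), <v, e_2> = 10/sqrt(110), <v, e_3> = -6/sqrt(275).
Square and sum: Σ |<v, e_j>|^2 = 276/25.
Compute ||v||^2 = v·v = 13.
Deficit = 13 − 276/25 = 49/25 ≥ 0, confirming Bessel's inequality. (The deficit equals ||v − Σ <v,e_j> e_j||^2, the squared distance from v to span{e_j}.)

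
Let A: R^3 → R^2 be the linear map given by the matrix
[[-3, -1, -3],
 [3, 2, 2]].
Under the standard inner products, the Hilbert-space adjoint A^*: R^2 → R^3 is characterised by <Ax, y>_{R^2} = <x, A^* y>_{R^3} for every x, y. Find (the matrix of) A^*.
A^* = A^T =
[[-3, 3],
 [-1, 2],
 [-3, 2]]

For real matrices with standard dot products, the defining identity <Ax, y> = <x, A^* y> gives (Ax)^T y = x^T (A^*) y, i.e. x^T A^T y = x^T (A^*) y. Since this holds for all x, y, we must have A^* = A^T. Therefore
A^* =
[[-3, 3],
 [-1, 2],
 [-3, 2]].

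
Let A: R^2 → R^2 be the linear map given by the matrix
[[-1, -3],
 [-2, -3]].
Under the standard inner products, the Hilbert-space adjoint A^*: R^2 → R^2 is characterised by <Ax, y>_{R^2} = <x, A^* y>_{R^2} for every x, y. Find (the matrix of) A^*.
A^* = A^T =
[[-1, -2],
 [-3, -3]]

For real matrices with standard dot products, the defining identity <Ax, y> = <x, A^* y> gives (Ax)^T y = x^T (A^*) y, i.e. x^T A^T y = x^T (A^*) y. Since this holds for all x, y, we must have A^* = A^T. Therefore
A^* =
[[-1, -2],
 [-3, -3]].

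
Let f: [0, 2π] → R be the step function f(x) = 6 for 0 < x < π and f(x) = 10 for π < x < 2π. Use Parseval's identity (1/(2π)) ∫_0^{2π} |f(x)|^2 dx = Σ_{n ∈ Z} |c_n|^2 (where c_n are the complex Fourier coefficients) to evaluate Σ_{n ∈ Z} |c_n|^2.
Σ |c_n|^2 = 68

Parseval equates the L^2 energy of f (normalised by 1/(2π)) with the ℓ^2 sum of its Fourier coefficients: (1/(2π)) ∫_0^{2π} |f|^2 = Σ |c_n|^2.
Compute the left side: (1/(2π)) [∫_0^π 6^2 dx + ∫_π^{2π} 10^2 dx] = (1/(2π)) · (36π + 100π) = (36 + 100)/2 = 68.
So Σ_{n ∈ Z} |c_n|^2 = 68.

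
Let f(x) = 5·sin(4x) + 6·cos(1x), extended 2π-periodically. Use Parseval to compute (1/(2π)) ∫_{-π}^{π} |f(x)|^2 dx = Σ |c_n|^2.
Σ |c_n|^2 = 61/2

Expand |f|^2 and use orthogonality of {sin(nx), cos(mx)} on [-π, π]:
  ∫_{-π}^{π} sin(nx)^2 dx = π, ∫ cos(mx)^2 dx = π, and cross terms integrate to 0.
So ∫_{-π}^{π} f(x)^2 dx = 5^2 · π + 6^2 · π = (25 + 36)π.
Divide by 2π: (25 + 36)/2 = 61/2.
By Parseval, this equals Σ |c_n|^2.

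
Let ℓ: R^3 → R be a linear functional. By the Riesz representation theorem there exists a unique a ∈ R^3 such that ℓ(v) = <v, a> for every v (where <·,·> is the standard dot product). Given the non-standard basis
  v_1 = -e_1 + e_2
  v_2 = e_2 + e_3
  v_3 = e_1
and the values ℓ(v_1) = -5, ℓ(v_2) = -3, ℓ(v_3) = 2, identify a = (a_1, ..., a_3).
a = (2, -3, 0)

Write a = (a_1, ..., a_3) in the standard basis. For each basis vector v_i, ℓ(v_i) = <v_i, a> is a linear equation in the a_j's. Collect the n equations into a matrix system V a = ℓ, where row i of V is v_i (expressed in the standard basis). Since V is invertible (lower-triangular with 1s on the diagonal, up to permutation), solve by back-substitution:
  V =
[[-1, 1, 0],
 [0, 1, 1],
 [1, 0, 0]]
  V a = (-5, -3, 2)
Solving gives a = (2, -3, 0).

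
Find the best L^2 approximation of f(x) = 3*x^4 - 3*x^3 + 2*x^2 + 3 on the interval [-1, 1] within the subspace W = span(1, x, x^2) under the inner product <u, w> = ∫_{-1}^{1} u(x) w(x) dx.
g(x) = 32*x^2/7 - 9*x/5 + 96/35

The best approximation g ∈ W is the orthogonal projection of f onto W. Writing g = a_0 + a_1 x + a_2 x^2, the coefficients solve the normal equations G · a = b where
  G_{ij} = <φ_i, φ_j> and b_i = <f, φ_i>, with φ_0 = 1, φ_1 = x, φ_2 = x^2.
G =
  [2, 0, 2/3]
  [0, 2/3, 0]
  [2/3, 0, 2/5],
b = (128/15, -6/5, 128/35).
Solving gives a_0 = 96/35, a_1 = -9/5, a_2 = 32/7, so
  g(x) = 32*x^2/7 - 9*x/5 + 96/35.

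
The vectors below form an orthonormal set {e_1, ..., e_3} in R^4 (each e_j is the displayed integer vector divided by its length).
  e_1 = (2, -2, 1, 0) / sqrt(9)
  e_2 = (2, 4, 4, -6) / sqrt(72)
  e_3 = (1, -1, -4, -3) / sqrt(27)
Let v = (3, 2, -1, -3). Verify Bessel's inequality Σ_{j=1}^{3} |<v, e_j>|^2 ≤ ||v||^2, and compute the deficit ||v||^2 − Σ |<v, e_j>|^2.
Σ |<v, e_j>|^2 = 493/27; ||v||^2 = 23; deficit = 128/27

Write each e_j = u_j / sqrt(<u_j, u_j>) where u_j is the displayed integer vector. Then <v, e_j> = <v, u_j> / sqrt(<u_j, u_j>), so |<v, e_j>|^2 = <v, u_j>^2 / <u_j, u_j>.
Coefficients: <v, e_1> = 1/sqrt(9), <v, e_2> = 28/sqrt(72), <v, e_3> = 14/sqrt(27).
Square and sum: Σ |<v, e_j>|^2 = 493/27.
Compute ||v||^2 = v·v = 23.
Deficit = 23 − 493/27 = 128/27 ≥ 0, confirming Bessel's inequality. (The deficit equals ||v − Σ <v,e_j> e_j||^2, the squared distance from v to span{e_j}.)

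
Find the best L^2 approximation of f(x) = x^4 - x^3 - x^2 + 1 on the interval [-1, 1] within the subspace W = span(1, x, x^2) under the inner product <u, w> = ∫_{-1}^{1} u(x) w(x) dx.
g(x) = -x^2/7 - 3*x/5 + 32/35

The best approximation g ∈ W is the orthogonal projection of f onto W. Writing g = a_0 + a_1 x + a_2 x^2, the coefficients solve the normal equations G · a = b where
  G_{ij} = <φ_i, φ_j> and b_i = <f, φ_i>, with φ_0 = 1, φ_1 = x, φ_2 = x^2.
G =
  [2, 0, 2/3]
  [0, 2/3, 0]
  [2/3, 0, 2/5],
b = (26/15, -2/5, 58/105).
Solving gives a_0 = 32/35, a_1 = -3/5, a_2 = -1/7, so
  g(x) = -x^2/7 - 3*x/5 + 32/35.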